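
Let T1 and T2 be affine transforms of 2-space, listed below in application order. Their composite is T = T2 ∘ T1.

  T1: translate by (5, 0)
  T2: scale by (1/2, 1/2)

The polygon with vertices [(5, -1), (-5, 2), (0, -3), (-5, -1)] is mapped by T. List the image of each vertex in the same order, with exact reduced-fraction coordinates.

image vertices: (5, -1/2), (0, 1), (5/2, -3/2), (0, -1/2)

T1 translate by (5, 0): (5, -1) → (10, -1); (-5, 2) → (0, 2); (0, -3) → (5, -3); (-5, -1) → (0, -1)
T2 scale by (1/2, 1/2): (10, -1) → (5, -1/2); (0, 2) → (0, 1); (5, -3) → (5/2, -3/2); (0, -1) → (0, -1/2)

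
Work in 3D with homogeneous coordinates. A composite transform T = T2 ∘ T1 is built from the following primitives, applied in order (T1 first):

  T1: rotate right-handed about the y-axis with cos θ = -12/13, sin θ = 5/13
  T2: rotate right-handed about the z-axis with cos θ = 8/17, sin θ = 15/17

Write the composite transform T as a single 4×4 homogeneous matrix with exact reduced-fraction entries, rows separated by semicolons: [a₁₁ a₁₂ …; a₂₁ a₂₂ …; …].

T = [-96/221 -15/17 40/221 0; -180/221 8/17 75/221 0; -5/13 0 -12/13 0; 0 0 0 1]

T1 = [-12/13 0 5/13 0; 0 1 0 0; -5/13 0 -12/13 0; 0 0 0 1]
T2·T1 = [-96/221 -15/17 40/221 0; -180/221 8/17 75/221 0; -5/13 0 -12/13 0; 0 0 0 1]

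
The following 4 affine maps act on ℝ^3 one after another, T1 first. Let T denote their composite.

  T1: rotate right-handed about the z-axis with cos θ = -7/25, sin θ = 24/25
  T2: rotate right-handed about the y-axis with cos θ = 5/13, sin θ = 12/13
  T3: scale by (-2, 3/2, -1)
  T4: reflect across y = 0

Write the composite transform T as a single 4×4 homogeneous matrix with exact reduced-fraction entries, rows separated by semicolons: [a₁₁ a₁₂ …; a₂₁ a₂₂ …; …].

T = [14/65 48/65 -24/13 0; -36/25 21/50 0 0; -84/325 -288/325 -5/13 0; 0 0 0 1]

T1 = [-7/25 -24/25 0 0; 24/25 -7/25 0 0; 0 0 1 0; 0 0 0 1]
T2·T1 = [-7/65 -24/65 12/13 0; 24/25 -7/25 0 0; 84/325 288/325 5/13 0; 0 0 0 1]
T3·…·T1 = [14/65 48/65 -24/13 0; 36/25 -21/50 0 0; -84/325 -288/325 -5/13 0; 0 0 0 1]
T4·…·T1 = [14/65 48/65 -24/13 0; -36/25 21/50 0 0; -84/325 -288/325 -5/13 0; 0 0 0 1]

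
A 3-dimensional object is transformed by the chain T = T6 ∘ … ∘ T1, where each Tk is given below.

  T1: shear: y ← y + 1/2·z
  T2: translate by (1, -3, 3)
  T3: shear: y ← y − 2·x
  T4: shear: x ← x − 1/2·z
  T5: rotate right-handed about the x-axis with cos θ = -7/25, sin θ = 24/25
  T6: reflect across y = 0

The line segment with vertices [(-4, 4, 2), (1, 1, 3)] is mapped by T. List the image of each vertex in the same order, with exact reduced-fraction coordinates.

image vertices: (-11/2, 176/25, 157/25), (-1, 9/2, -6)

T1 shear: y ← y + 1/2·z: (-4, 4, 2) → (-4, 5, 2); (1, 1, 3) → (1, 5/2, 3)
T2 translate by (1, -3, 3): (-4, 5, 2) → (-3, 2, 5); (1, 5/2, 3) → (2, -1/2, 6)
T3 shear: y ← y − 2·x: (-3, 2, 5) → (-3, 8, 5); (2, -1/2, 6) → (2, -9/2, 6)
T4 shear: x ← x − 1/2·z: (-3, 8, 5) → (-11/2, 8, 5); (2, -9/2, 6) → (-1, -9/2, 6)
T5 rotate right-handed about the x-axis with cos θ = -7/25, sin θ = 24/25: (-11/2, 8, 5) → (-11/2, -176/25, 157/25); (-1, -9/2, 6) → (-1, -9/2, -6)
T6 reflect across y = 0: (-11/2, -176/25, 157/25) → (-11/2, 176/25, 157/25); (-1, -9/2, -6) → (-1, 9/2, -6)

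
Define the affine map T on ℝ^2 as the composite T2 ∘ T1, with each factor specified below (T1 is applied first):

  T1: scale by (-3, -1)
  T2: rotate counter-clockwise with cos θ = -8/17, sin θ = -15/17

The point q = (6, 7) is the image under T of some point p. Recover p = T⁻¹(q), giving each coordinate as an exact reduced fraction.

T1 = [-3 0 0; 0 -1 0; 0 0 1]
T2·T1 = [24/17 -15/17 0; 45/17 8/17 0; 0 0 1]
det M = 3; M⁻¹ = [8/51 5/17 0; -15/17 8/17 0; 0 0 1]
M⁻¹ · (6, 7)ᵀ = (3, -2)ᵀ

p = (3, -2)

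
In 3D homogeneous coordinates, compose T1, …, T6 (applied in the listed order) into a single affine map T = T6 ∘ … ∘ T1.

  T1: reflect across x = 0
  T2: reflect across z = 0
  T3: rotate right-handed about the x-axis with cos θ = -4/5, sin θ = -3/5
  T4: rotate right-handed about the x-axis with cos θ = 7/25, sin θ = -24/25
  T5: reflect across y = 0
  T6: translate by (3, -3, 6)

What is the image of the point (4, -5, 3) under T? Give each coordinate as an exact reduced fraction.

T(p) = (-1, -44/5, 27/5)

T1 reflect across x = 0: (4, -5, 3) → (-4, -5, 3)
T2 reflect across z = 0: (-4, -5, 3) → (-4, -5, -3)
T3 rotate right-handed about the x-axis with cos θ = -4/5, sin θ = -3/5: (-4, -5, -3) → (-4, 11/5, 27/5)
T4 rotate right-handed about the x-axis with cos θ = 7/25, sin θ = -24/25: (-4, 11/5, 27/5) → (-4, 29/5, -3/5)
T5 reflect across y = 0: (-4, 29/5, -3/5) → (-4, -29/5, -3/5)
T6 translate by (3, -3, 6): (-4, -29/5, -3/5) → (-1, -44/5, 27/5)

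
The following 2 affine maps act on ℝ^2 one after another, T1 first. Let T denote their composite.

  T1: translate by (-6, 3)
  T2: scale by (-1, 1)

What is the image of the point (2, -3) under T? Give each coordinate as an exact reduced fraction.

T(p) = (4, 0)

T1 translate by (-6, 3): (2, -3) → (-4, 0)
T2 scale by (-1, 1): (-4, 0) → (4, 0)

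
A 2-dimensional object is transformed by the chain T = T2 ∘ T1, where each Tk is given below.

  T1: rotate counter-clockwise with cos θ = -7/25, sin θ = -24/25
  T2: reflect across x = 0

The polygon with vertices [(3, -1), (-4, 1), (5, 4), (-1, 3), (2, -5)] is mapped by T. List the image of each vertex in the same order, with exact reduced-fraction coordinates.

T1 rotate counter-clockwise with cos θ = -7/25, sin θ = -24/25: (3, -1) → (-9/5, -13/5); (-4, 1) → (52/25, 89/25); (5, 4) → (61/25, -148/25); (-1, 3) → (79/25, 3/25); (2, -5) → (-134/25, -13/25)
T2 reflect across x = 0: (-9/5, -13/5) → (9/5, -13/5); (52/25, 89/25) → (-52/25, 89/25); (61/25, -148/25) → (-61/25, -148/25); (79/25, 3/25) → (-79/25, 3/25); (-134/25, -13/25) → (134/25, -13/25)

image vertices: (9/5, -13/5), (-52/25, 89/25), (-61/25, -148/25), (-79/25, 3/25), (134/25, -13/25)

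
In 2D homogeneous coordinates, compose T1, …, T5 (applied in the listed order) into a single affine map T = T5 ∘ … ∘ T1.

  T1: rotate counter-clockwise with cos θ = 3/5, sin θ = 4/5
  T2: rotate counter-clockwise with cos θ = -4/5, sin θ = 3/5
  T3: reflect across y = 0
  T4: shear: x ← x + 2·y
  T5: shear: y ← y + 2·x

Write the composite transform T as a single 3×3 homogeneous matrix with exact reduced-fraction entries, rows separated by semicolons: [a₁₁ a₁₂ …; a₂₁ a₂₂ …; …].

T = [-2/5 11/5 0; -13/25 134/25 0; 0 0 1]

T1 = [3/5 -4/5 0; 4/5 3/5 0; 0 0 1]
T2·T1 = [-24/25 7/25 0; -7/25 -24/25 0; 0 0 1]
T3·…·T1 = [-24/25 7/25 0; 7/25 24/25 0; 0 0 1]
T4·…·T1 = [-2/5 11/5 0; 7/25 24/25 0; 0 0 1]
T5·…·T1 = [-2/5 11/5 0; -13/25 134/25 0; 0 0 1]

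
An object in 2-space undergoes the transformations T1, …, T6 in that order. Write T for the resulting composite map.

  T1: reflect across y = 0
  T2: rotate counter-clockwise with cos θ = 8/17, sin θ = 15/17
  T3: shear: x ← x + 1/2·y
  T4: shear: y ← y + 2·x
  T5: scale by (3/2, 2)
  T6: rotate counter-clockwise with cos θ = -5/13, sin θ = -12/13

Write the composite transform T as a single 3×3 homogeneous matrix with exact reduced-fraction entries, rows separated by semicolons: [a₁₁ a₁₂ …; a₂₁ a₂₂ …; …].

T = [3951/884 39/34 0; -739/221 -26/17 0; 0 0 1]

T1 = [1 0 0; 0 -1 0; 0 0 1]
T2·T1 = [8/17 15/17 0; 15/17 -8/17 0; 0 0 1]
T3·…·T1 = [31/34 11/17 0; 15/17 -8/17 0; 0 0 1]
T4·…·T1 = [31/34 11/17 0; 46/17 14/17 0; 0 0 1]
T5·…·T1 = [93/68 33/34 0; 92/17 28/17 0; 0 0 1]
T6·…·T1 = [3951/884 39/34 0; -739/221 -26/17 0; 0 0 1]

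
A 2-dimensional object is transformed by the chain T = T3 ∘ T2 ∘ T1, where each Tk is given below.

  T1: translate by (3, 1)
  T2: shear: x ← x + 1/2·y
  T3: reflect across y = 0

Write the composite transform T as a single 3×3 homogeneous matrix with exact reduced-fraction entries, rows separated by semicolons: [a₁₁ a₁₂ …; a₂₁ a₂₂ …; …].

T = [1 1/2 7/2; 0 -1 -1; 0 0 1]

T1 = [1 0 3; 0 1 1; 0 0 1]
T2·T1 = [1 1/2 7/2; 0 1 1; 0 0 1]
T3·…·T1 = [1 1/2 7/2; 0 -1 -1; 0 0 1]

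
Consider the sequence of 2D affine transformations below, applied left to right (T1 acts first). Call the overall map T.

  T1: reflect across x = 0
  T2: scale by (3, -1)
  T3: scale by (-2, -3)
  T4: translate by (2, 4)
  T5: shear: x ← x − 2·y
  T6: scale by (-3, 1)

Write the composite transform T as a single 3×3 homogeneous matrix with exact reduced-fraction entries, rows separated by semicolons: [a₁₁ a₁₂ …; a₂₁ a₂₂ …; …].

T = [-18 18 18; 0 3 4; 0 0 1]

T1 = [-1 0 0; 0 1 0; 0 0 1]
T2·T1 = [-3 0 0; 0 -1 0; 0 0 1]
T3·…·T1 = [6 0 0; 0 3 0; 0 0 1]
T4·…·T1 = [6 0 2; 0 3 4; 0 0 1]
T5·…·T1 = [6 -6 -6; 0 3 4; 0 0 1]
T6·…·T1 = [-18 18 18; 0 3 4; 0 0 1]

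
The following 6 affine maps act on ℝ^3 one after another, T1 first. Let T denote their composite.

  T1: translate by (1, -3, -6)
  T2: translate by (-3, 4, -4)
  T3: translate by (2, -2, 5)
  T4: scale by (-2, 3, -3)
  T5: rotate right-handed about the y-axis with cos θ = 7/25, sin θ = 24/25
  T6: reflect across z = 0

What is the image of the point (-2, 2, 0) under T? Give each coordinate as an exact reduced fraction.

T1 translate by (1, -3, -6): (-2, 2, 0) → (-1, -1, -6)
T2 translate by (-3, 4, -4): (-1, -1, -6) → (-4, 3, -10)
T3 translate by (2, -2, 5): (-4, 3, -10) → (-2, 1, -5)
T4 scale by (-2, 3, -3): (-2, 1, -5) → (4, 3, 15)
T5 rotate right-handed about the y-axis with cos θ = 7/25, sin θ = 24/25: (4, 3, 15) → (388/25, 3, 9/25)
T6 reflect across z = 0: (388/25, 3, 9/25) → (388/25, 3, -9/25)

T(p) = (388/25, 3, -9/25)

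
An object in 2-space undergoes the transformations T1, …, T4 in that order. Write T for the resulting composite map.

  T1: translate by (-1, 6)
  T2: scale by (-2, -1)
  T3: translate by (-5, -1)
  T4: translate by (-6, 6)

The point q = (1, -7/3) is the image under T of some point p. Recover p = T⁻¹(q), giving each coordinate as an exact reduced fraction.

T1 = [1 0 -1; 0 1 6; 0 0 1]
T2·T1 = [-2 0 2; 0 -1 -6; 0 0 1]
T3·…·T1 = [-2 0 -3; 0 -1 -7; 0 0 1]
T4·…·T1 = [-2 0 -9; 0 -1 -1; 0 0 1]
det M = 2; M⁻¹ = [-1/2 0 -9/2; 0 -1 -1; 0 0 1]
M⁻¹ · (1, -7/3)ᵀ = (-5, 4/3)ᵀ

p = (-5, 4/3)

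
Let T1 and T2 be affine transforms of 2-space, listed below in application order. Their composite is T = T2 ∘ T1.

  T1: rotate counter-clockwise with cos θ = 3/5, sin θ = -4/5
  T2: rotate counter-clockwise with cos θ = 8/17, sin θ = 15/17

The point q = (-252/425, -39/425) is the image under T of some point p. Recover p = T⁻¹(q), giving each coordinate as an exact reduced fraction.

T1 = [3/5 4/5 0; -4/5 3/5 0; 0 0 1]
T2·T1 = [84/85 -13/85 0; 13/85 84/85 0; 0 0 1]
det M = 1; M⁻¹ = [84/85 13/85 0; -13/85 84/85 0; 0 0 1]
M⁻¹ · (-252/425, -39/425)ᵀ = (-3/5, 0)ᵀ

p = (-3/5, 0)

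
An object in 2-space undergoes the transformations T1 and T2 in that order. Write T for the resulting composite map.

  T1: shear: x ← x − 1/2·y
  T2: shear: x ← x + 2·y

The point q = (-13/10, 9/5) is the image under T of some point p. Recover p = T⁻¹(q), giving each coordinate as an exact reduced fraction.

T1 = [1 -1/2 0; 0 1 0; 0 0 1]
T2·T1 = [1 3/2 0; 0 1 0; 0 0 1]
det M = 1; M⁻¹ = [1 -3/2 0; 0 1 0; 0 0 1]
M⁻¹ · (-13/10, 9/5)ᵀ = (-4, 9/5)ᵀ

p = (-4, 9/5)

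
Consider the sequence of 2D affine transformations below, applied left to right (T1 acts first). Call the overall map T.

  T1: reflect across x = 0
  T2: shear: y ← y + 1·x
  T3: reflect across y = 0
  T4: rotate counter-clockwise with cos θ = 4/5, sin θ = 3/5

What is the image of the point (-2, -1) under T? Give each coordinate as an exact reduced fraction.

T(p) = (11/5, 2/5)

T1 reflect across x = 0: (-2, -1) → (2, -1)
T2 shear: y ← y + 1·x: (2, -1) → (2, 1)
T3 reflect across y = 0: (2, 1) → (2, -1)
T4 rotate counter-clockwise with cos θ = 4/5, sin θ = 3/5: (2, -1) → (11/5, 2/5)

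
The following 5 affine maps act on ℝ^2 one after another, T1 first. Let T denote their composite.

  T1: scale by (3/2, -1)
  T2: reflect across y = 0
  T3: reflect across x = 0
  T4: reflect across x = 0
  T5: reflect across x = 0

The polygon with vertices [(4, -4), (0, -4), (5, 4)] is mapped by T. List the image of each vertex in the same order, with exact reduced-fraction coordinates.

image vertices: (-6, -4), (0, -4), (-15/2, 4)

T1 scale by (3/2, -1): (4, -4) → (6, 4); (0, -4) → (0, 4); (5, 4) → (15/2, -4)
T2 reflect across y = 0: (6, 4) → (6, -4); (0, 4) → (0, -4); (15/2, -4) → (15/2, 4)
T3 reflect across x = 0: (6, -4) → (-6, -4); (0, -4) → (0, -4); (15/2, 4) → (-15/2, 4)
T4 reflect across x = 0: (-6, -4) → (6, -4); (0, -4) → (0, -4); (-15/2, 4) → (15/2, 4)
T5 reflect across x = 0: (6, -4) → (-6, -4); (0, -4) → (0, -4); (15/2, 4) → (-15/2, 4)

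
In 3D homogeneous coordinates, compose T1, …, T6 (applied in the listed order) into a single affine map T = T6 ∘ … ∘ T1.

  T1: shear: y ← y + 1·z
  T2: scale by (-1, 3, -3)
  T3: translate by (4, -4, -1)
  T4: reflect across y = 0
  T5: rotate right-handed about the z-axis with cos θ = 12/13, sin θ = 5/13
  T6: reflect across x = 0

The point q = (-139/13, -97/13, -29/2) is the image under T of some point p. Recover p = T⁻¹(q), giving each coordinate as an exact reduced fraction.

T1 = [1 0 0 0; 0 1 1 0; 0 0 1 0; 0 0 0 1]
T2·T1 = [-1 0 0 0; 0 3 3 0; 0 0 -3 0; 0 0 0 1]
T3·…·T1 = [-1 0 0 4; 0 3 3 -4; 0 0 -3 -1; 0 0 0 1]
T4·…·T1 = [-1 0 0 4; 0 -3 -3 4; 0 0 -3 -1; 0 0 0 1]
T5·…·T1 = [-12/13 15/13 15/13 28/13; -5/13 -36/13 -36/13 68/13; 0 0 -3 -1; 0 0 0 1]
T6·…·T1 = [12/13 -15/13 -15/13 -28/13; -5/13 -36/13 -36/13 68/13; 0 0 -3 -1; 0 0 0 1]
det M = 9; M⁻¹ = [12/13 -5/13 0 4; -5/39 -4/13 1/3 5/3; 0 0 -1/3 -1/3; 0 0 0 1]
M⁻¹ · (-139/13, -97/13, -29/2)ᵀ = (-3, 1/2, 9/2)ᵀ

p = (-3, 1/2, 9/2)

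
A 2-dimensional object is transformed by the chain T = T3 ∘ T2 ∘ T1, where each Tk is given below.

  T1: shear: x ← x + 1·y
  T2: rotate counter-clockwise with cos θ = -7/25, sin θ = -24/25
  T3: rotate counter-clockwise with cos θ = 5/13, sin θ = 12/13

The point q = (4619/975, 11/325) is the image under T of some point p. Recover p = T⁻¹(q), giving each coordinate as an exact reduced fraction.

p = (2/3, 3)

T1 = [1 1 0; 0 1 0; 0 0 1]
T2·T1 = [-7/25 17/25 0; -24/25 -31/25 0; 0 0 1]
T3·…·T1 = [253/325 457/325 0; -204/325 49/325 0; 0 0 1]
det M = 1; M⁻¹ = [49/325 -457/325 0; 204/325 253/325 0; 0 0 1]
M⁻¹ · (4619/975, 11/325)ᵀ = (2/3, 3)ᵀ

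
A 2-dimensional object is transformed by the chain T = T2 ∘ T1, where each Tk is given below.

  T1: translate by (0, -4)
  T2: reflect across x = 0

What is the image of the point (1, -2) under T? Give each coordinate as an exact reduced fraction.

T1 translate by (0, -4): (1, -2) → (1, -6)
T2 reflect across x = 0: (1, -6) → (-1, -6)

T(p) = (-1, -6)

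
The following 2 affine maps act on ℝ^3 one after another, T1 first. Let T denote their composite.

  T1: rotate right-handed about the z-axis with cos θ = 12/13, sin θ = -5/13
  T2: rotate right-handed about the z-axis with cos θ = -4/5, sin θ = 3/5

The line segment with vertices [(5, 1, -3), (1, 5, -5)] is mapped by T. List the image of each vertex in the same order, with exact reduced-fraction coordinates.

T1 rotate right-handed about the z-axis with cos θ = 12/13, sin θ = -5/13: (5, 1, -3) → (5, -1, -3); (1, 5, -5) → (37/13, 55/13, -5)
T2 rotate right-handed about the z-axis with cos θ = -4/5, sin θ = 3/5: (5, -1, -3) → (-17/5, 19/5, -3); (37/13, 55/13, -5) → (-313/65, -109/65, -5)

image vertices: (-17/5, 19/5, -3), (-313/65, -109/65, -5)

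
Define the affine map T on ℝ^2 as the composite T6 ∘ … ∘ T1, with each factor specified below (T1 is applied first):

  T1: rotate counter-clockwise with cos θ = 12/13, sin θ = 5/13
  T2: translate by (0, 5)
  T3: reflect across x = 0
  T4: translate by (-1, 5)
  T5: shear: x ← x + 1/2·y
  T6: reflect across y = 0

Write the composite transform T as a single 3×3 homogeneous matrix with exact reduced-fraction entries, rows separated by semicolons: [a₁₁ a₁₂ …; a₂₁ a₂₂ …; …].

T = [-19/26 11/13 4; -5/13 -12/13 -10; 0 0 1]

T1 = [12/13 -5/13 0; 5/13 12/13 0; 0 0 1]
T2·T1 = [12/13 -5/13 0; 5/13 12/13 5; 0 0 1]
T3·…·T1 = [-12/13 5/13 0; 5/13 12/13 5; 0 0 1]
T4·…·T1 = [-12/13 5/13 -1; 5/13 12/13 10; 0 0 1]
T5·…·T1 = [-19/26 11/13 4; 5/13 12/13 10; 0 0 1]
T6·…·T1 = [-19/26 11/13 4; -5/13 -12/13 -10; 0 0 1]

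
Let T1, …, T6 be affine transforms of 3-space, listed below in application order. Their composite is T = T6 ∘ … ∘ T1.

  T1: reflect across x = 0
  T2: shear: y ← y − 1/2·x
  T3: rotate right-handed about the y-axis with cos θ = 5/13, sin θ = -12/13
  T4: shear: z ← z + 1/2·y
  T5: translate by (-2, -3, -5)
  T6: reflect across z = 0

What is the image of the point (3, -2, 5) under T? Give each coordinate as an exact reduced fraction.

T1 reflect across x = 0: (3, -2, 5) → (-3, -2, 5)
T2 shear: y ← y − 1/2·x: (-3, -2, 5) → (-3, -1/2, 5)
T3 rotate right-handed about the y-axis with cos θ = 5/13, sin θ = -12/13: (-3, -1/2, 5) → (-75/13, -1/2, -11/13)
T4 shear: z ← z + 1/2·y: (-75/13, -1/2, -11/13) → (-75/13, -1/2, -57/52)
T5 translate by (-2, -3, -5): (-75/13, -1/2, -57/52) → (-101/13, -7/2, -317/52)
T6 reflect across z = 0: (-101/13, -7/2, -317/52) → (-101/13, -7/2, 317/52)

T(p) = (-101/13, -7/2, 317/52)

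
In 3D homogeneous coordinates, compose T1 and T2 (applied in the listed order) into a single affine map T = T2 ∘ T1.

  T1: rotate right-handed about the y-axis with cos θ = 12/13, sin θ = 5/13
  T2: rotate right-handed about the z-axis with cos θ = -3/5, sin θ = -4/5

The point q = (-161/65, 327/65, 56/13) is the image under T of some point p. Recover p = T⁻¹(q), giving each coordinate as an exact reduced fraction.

T1 = [12/13 0 5/13 0; 0 1 0 0; -5/13 0 12/13 0; 0 0 0 1]
T2·T1 = [-36/65 4/5 -3/13 0; -48/65 -3/5 -4/13 0; -5/13 0 12/13 0; 0 0 0 1]
det M = 1; M⁻¹ = [-36/65 -48/65 -5/13 0; 4/5 -3/5 0 0; -3/13 -4/13 12/13 0; 0 0 0 1]
M⁻¹ · (-161/65, 327/65, 56/13)ᵀ = (-4, -5, 3)ᵀ

p = (-4, -5, 3)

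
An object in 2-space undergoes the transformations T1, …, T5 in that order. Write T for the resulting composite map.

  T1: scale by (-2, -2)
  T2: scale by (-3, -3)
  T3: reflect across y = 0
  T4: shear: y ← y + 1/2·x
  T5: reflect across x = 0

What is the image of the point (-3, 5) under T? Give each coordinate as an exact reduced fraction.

T(p) = (18, -39)

T1 scale by (-2, -2): (-3, 5) → (6, -10)
T2 scale by (-3, -3): (6, -10) → (-18, 30)
T3 reflect across y = 0: (-18, 30) → (-18, -30)
T4 shear: y ← y + 1/2·x: (-18, -30) → (-18, -39)
T5 reflect across x = 0: (-18, -39) → (18, -39)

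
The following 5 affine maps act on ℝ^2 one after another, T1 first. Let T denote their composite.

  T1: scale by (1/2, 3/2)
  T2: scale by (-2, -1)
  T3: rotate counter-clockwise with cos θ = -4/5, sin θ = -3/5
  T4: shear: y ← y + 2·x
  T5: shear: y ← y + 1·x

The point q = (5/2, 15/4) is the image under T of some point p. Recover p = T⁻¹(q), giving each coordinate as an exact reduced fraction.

p = (-1/4, -3)

T1 = [1/2 0 0; 0 3/2 0; 0 0 1]
T2·T1 = [-1 0 0; 0 -3/2 0; 0 0 1]
T3·…·T1 = [4/5 -9/10 0; 3/5 6/5 0; 0 0 1]
T4·…·T1 = [4/5 -9/10 0; 11/5 -3/5 0; 0 0 1]
T5·…·T1 = [4/5 -9/10 0; 3 -3/2 0; 0 0 1]
det M = 3/2; M⁻¹ = [-1 3/5 0; -2 8/15 0; 0 0 1]
M⁻¹ · (5/2, 15/4)ᵀ = (-1/4, -3)ᵀ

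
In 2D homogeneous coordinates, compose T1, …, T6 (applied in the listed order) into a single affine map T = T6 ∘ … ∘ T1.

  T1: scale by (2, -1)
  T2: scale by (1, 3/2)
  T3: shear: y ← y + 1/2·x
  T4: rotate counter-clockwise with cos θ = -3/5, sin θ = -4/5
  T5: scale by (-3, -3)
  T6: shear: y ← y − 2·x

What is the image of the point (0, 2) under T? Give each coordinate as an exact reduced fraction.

T(p) = (36/5, -99/5)

T1 scale by (2, -1): (0, 2) → (0, -2)
T2 scale by (1, 3/2): (0, -2) → (0, -3)
T3 shear: y ← y + 1/2·x: (0, -3) → (0, -3)
T4 rotate counter-clockwise with cos θ = -3/5, sin θ = -4/5: (0, -3) → (-12/5, 9/5)
T5 scale by (-3, -3): (-12/5, 9/5) → (36/5, -27/5)
T6 shear: y ← y − 2·x: (36/5, -27/5) → (36/5, -99/5)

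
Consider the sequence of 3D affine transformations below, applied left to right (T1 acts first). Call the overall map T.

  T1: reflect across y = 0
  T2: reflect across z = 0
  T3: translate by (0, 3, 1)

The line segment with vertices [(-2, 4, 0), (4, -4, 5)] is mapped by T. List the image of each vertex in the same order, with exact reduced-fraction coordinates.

T1 reflect across y = 0: (-2, 4, 0) → (-2, -4, 0); (4, -4, 5) → (4, 4, 5)
T2 reflect across z = 0: (-2, -4, 0) → (-2, -4, 0); (4, 4, 5) → (4, 4, -5)
T3 translate by (0, 3, 1): (-2, -4, 0) → (-2, -1, 1); (4, 4, -5) → (4, 7, -4)

image vertices: (-2, -1, 1), (4, 7, -4)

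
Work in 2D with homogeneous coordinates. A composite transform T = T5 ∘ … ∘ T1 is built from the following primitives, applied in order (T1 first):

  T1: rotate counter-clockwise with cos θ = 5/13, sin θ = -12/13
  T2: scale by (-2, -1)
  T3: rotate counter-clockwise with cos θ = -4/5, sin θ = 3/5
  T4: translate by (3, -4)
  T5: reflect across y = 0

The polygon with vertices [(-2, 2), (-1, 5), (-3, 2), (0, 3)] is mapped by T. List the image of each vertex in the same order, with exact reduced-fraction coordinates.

image vertices: (409/65, 16/5), (746/65, 34/5), (81/13, 2), (528/65, 32/5)

T1 rotate counter-clockwise with cos θ = 5/13, sin θ = -12/13: (-2, 2) → (14/13, 34/13); (-1, 5) → (55/13, 37/13); (-3, 2) → (9/13, 46/13); (0, 3) → (36/13, 15/13)
T2 scale by (-2, -1): (14/13, 34/13) → (-28/13, -34/13); (55/13, 37/13) → (-110/13, -37/13); (9/13, 46/13) → (-18/13, -46/13); (36/13, 15/13) → (-72/13, -15/13)
T3 rotate counter-clockwise with cos θ = -4/5, sin θ = 3/5: (-28/13, -34/13) → (214/65, 4/5); (-110/13, -37/13) → (551/65, -14/5); (-18/13, -46/13) → (42/13, 2); (-72/13, -15/13) → (333/65, -12/5)
T4 translate by (3, -4): (214/65, 4/5) → (409/65, -16/5); (551/65, -14/5) → (746/65, -34/5); (42/13, 2) → (81/13, -2); (333/65, -12/5) → (528/65, -32/5)
T5 reflect across y = 0: (409/65, -16/5) → (409/65, 16/5); (746/65, -34/5) → (746/65, 34/5); (81/13, -2) → (81/13, 2); (528/65, -32/5) → (528/65, 32/5)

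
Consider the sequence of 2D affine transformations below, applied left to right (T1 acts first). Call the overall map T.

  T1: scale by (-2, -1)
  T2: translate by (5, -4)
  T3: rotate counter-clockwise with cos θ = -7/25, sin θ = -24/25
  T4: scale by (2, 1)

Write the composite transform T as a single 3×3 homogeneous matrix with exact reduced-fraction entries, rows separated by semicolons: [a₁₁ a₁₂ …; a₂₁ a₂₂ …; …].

T1 = [-2 0 0; 0 -1 0; 0 0 1]
T2·T1 = [-2 0 5; 0 -1 -4; 0 0 1]
T3·…·T1 = [14/25 -24/25 -131/25; 48/25 7/25 -92/25; 0 0 1]
T4·…·T1 = [28/25 -48/25 -262/25; 48/25 7/25 -92/25; 0 0 1]

T = [28/25 -48/25 -262/25; 48/25 7/25 -92/25; 0 0 1]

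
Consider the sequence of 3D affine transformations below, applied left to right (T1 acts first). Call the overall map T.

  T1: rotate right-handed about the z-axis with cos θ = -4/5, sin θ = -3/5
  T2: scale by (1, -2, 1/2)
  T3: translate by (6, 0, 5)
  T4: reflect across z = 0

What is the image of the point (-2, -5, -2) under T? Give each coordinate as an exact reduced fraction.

T1 rotate right-handed about the z-axis with cos θ = -4/5, sin θ = -3/5: (-2, -5, -2) → (-7/5, 26/5, -2)
T2 scale by (1, -2, 1/2): (-7/5, 26/5, -2) → (-7/5, -52/5, -1)
T3 translate by (6, 0, 5): (-7/5, -52/5, -1) → (23/5, -52/5, 4)
T4 reflect across z = 0: (23/5, -52/5, 4) → (23/5, -52/5, -4)

T(p) = (23/5, -52/5, -4)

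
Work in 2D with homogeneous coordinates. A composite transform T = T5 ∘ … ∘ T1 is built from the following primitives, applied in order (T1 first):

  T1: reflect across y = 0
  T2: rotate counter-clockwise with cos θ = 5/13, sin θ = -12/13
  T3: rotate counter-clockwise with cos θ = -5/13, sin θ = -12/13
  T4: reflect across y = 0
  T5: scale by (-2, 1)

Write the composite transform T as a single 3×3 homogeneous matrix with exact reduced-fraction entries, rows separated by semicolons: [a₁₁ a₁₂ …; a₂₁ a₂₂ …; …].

T1 = [1 0 0; 0 -1 0; 0 0 1]
T2·T1 = [5/13 -12/13 0; -12/13 -5/13 0; 0 0 1]
T3·…·T1 = [-1 0 0; 0 1 0; 0 0 1]
T4·…·T1 = [-1 0 0; 0 -1 0; 0 0 1]
T5·…·T1 = [2 0 0; 0 -1 0; 0 0 1]

T = [2 0 0; 0 -1 0; 0 0 1]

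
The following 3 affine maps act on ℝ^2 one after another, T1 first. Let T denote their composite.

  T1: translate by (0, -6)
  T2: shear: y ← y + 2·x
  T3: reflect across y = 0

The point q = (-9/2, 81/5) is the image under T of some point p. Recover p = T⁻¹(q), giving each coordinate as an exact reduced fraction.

T1 = [1 0 0; 0 1 -6; 0 0 1]
T2·T1 = [1 0 0; 2 1 -6; 0 0 1]
T3·…·T1 = [1 0 0; -2 -1 6; 0 0 1]
det M = -1; M⁻¹ = [1 0 0; -2 -1 6; 0 0 1]
M⁻¹ · (-9/2, 81/5)ᵀ = (-9/2, -6/5)ᵀ

p = (-9/2, -6/5)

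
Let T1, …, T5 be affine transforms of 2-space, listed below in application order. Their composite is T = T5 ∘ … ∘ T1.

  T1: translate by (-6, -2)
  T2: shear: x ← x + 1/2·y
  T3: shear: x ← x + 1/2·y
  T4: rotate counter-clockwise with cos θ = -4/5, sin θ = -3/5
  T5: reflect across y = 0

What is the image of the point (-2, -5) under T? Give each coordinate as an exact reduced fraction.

T(p) = (39/5, -73/5)

T1 translate by (-6, -2): (-2, -5) → (-8, -7)
T2 shear: x ← x + 1/2·y: (-8, -7) → (-23/2, -7)
T3 shear: x ← x + 1/2·y: (-23/2, -7) → (-15, -7)
T4 rotate counter-clockwise with cos θ = -4/5, sin θ = -3/5: (-15, -7) → (39/5, 73/5)
T5 reflect across y = 0: (39/5, 73/5) → (39/5, -73/5)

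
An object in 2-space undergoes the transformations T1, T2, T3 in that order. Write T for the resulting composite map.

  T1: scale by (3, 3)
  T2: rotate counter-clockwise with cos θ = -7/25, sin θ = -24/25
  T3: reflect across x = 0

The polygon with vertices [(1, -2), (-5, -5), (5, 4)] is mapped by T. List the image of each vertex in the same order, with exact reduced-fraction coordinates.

T1 scale by (3, 3): (1, -2) → (3, -6); (-5, -5) → (-15, -15); (5, 4) → (15, 12)
T2 rotate counter-clockwise with cos θ = -7/25, sin θ = -24/25: (3, -6) → (-33/5, -6/5); (-15, -15) → (-51/5, 93/5); (15, 12) → (183/25, -444/25)
T3 reflect across x = 0: (-33/5, -6/5) → (33/5, -6/5); (-51/5, 93/5) → (51/5, 93/5); (183/25, -444/25) → (-183/25, -444/25)

image vertices: (33/5, -6/5), (51/5, 93/5), (-183/25, -444/25)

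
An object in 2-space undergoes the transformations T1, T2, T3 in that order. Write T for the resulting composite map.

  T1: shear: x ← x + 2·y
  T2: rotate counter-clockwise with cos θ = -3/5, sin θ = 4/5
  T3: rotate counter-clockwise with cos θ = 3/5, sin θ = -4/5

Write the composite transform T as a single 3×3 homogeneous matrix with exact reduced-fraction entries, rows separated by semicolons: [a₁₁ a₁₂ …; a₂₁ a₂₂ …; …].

T1 = [1 2 0; 0 1 0; 0 0 1]
T2·T1 = [-3/5 -2 0; 4/5 1 0; 0 0 1]
T3·…·T1 = [7/25 -2/5 0; 24/25 11/5 0; 0 0 1]

T = [7/25 -2/5 0; 24/25 11/5 0; 0 0 1]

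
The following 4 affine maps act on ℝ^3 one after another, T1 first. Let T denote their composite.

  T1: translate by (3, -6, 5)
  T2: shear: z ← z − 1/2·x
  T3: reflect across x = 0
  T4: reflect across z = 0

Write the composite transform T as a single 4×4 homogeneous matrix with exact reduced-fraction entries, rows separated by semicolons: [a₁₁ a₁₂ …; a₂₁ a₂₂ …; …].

T = [-1 0 0 -3; 0 1 0 -6; 1/2 0 -1 -7/2; 0 0 0 1]

T1 = [1 0 0 3; 0 1 0 -6; 0 0 1 5; 0 0 0 1]
T2·T1 = [1 0 0 3; 0 1 0 -6; -1/2 0 1 7/2; 0 0 0 1]
T3·…·T1 = [-1 0 0 -3; 0 1 0 -6; -1/2 0 1 7/2; 0 0 0 1]
T4·…·T1 = [-1 0 0 -3; 0 1 0 -6; 1/2 0 -1 -7/2; 0 0 0 1]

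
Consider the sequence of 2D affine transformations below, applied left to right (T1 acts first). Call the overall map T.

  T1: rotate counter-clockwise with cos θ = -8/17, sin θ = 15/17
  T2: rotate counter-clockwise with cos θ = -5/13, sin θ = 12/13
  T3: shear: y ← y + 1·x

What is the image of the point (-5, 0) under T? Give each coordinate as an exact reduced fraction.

T1 rotate counter-clockwise with cos θ = -8/17, sin θ = 15/17: (-5, 0) → (40/17, -75/17)
T2 rotate counter-clockwise with cos θ = -5/13, sin θ = 12/13: (40/17, -75/17) → (700/221, 855/221)
T3 shear: y ← y + 1·x: (700/221, 855/221) → (700/221, 1555/221)

T(p) = (700/221, 1555/221)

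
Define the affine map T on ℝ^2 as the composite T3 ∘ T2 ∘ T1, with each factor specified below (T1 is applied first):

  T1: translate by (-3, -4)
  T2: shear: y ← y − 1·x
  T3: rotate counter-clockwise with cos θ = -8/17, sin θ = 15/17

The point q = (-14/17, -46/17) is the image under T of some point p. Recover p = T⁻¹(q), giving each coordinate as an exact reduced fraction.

p = (1, 4)

T1 = [1 0 -3; 0 1 -4; 0 0 1]
T2·T1 = [1 0 -3; -1 1 -1; 0 0 1]
T3·…·T1 = [7/17 -15/17 39/17; 23/17 -8/17 -37/17; 0 0 1]
det M = 1; M⁻¹ = [-8/17 15/17 3; -23/17 7/17 4; 0 0 1]
M⁻¹ · (-14/17, -46/17)ᵀ = (1, 4)ᵀ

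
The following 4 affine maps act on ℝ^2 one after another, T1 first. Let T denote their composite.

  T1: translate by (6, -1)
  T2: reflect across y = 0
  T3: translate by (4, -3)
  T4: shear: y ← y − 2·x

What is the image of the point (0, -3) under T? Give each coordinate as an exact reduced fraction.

T1 translate by (6, -1): (0, -3) → (6, -4)
T2 reflect across y = 0: (6, -4) → (6, 4)
T3 translate by (4, -3): (6, 4) → (10, 1)
T4 shear: y ← y − 2·x: (10, 1) → (10, -19)

T(p) = (10, -19)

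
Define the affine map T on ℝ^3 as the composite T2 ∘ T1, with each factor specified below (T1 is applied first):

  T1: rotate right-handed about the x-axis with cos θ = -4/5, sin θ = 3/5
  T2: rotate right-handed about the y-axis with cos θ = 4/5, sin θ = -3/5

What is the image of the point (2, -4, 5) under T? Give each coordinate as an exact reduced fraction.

T(p) = (136/25, 1/5, -98/25)

T1 rotate right-handed about the x-axis with cos θ = -4/5, sin θ = 3/5: (2, -4, 5) → (2, 1/5, -32/5)
T2 rotate right-handed about the y-axis with cos θ = 4/5, sin θ = -3/5: (2, 1/5, -32/5) → (136/25, 1/5, -98/25)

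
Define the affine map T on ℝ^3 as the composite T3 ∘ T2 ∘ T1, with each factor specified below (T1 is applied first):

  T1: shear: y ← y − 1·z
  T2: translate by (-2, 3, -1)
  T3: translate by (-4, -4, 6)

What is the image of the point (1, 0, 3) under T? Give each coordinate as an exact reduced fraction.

T1 shear: y ← y − 1·z: (1, 0, 3) → (1, -3, 3)
T2 translate by (-2, 3, -1): (1, -3, 3) → (-1, 0, 2)
T3 translate by (-4, -4, 6): (-1, 0, 2) → (-5, -4, 8)

T(p) = (-5, -4, 8)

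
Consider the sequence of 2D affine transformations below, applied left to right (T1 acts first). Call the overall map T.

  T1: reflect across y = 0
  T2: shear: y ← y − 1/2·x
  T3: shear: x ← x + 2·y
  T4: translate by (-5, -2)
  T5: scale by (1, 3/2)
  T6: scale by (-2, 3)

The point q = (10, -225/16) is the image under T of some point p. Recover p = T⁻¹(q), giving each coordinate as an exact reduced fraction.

p = (9/4, 0)

T1 = [1 0 0; 0 -1 0; 0 0 1]
T2·T1 = [1 0 0; -1/2 -1 0; 0 0 1]
T3·…·T1 = [0 -2 0; -1/2 -1 0; 0 0 1]
T4·…·T1 = [0 -2 -5; -1/2 -1 -2; 0 0 1]
T5·…·T1 = [0 -2 -5; -3/4 -3/2 -3; 0 0 1]
T6·…·T1 = [0 4 10; -9/4 -9/2 -9; 0 0 1]
det M = 9; M⁻¹ = [-1/2 -4/9 1; 1/4 0 -5/2; 0 0 1]
M⁻¹ · (10, -225/16)ᵀ = (9/4, 0)ᵀ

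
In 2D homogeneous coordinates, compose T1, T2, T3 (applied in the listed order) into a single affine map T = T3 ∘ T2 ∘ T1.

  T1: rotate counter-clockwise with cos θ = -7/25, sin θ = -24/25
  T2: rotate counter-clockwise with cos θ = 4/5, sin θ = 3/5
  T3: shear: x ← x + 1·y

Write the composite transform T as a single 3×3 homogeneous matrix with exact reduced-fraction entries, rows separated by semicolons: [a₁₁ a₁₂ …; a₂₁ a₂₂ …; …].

T = [-73/125 161/125 0; -117/125 44/125 0; 0 0 1]

T1 = [-7/25 24/25 0; -24/25 -7/25 0; 0 0 1]
T2·T1 = [44/125 117/125 0; -117/125 44/125 0; 0 0 1]
T3·…·T1 = [-73/125 161/125 0; -117/125 44/125 0; 0 0 1]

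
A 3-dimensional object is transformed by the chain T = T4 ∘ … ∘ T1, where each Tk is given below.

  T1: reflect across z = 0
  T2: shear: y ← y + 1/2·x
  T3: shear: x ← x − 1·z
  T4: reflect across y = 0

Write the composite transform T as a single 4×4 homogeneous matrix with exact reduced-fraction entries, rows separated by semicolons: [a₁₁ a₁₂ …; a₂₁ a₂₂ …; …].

T1 = [1 0 0 0; 0 1 0 0; 0 0 -1 0; 0 0 0 1]
T2·T1 = [1 0 0 0; 1/2 1 0 0; 0 0 -1 0; 0 0 0 1]
T3·…·T1 = [1 0 1 0; 1/2 1 0 0; 0 0 -1 0; 0 0 0 1]
T4·…·T1 = [1 0 1 0; -1/2 -1 0 0; 0 0 -1 0; 0 0 0 1]

T = [1 0 1 0; -1/2 -1 0 0; 0 0 -1 0; 0 0 0 1]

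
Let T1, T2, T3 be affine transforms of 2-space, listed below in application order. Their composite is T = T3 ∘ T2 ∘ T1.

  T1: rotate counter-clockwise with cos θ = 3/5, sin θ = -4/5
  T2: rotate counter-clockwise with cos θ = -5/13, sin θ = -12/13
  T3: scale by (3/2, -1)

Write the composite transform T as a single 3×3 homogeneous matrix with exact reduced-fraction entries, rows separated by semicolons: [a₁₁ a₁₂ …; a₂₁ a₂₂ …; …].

T1 = [3/5 4/5 0; -4/5 3/5 0; 0 0 1]
T2·T1 = [-63/65 16/65 0; -16/65 -63/65 0; 0 0 1]
T3·…·T1 = [-189/130 24/65 0; 16/65 63/65 0; 0 0 1]

T = [-189/130 24/65 0; 16/65 63/65 0; 0 0 1]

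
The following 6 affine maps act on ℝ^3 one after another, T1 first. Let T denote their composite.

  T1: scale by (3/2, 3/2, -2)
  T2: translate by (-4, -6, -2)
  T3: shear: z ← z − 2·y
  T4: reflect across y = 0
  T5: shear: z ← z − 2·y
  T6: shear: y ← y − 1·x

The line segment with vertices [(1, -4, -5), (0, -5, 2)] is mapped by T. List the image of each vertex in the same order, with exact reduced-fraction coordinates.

image vertices: (-5/2, 29/2, 8), (-4, 35/2, -6)

T1 scale by (3/2, 3/2, -2): (1, -4, -5) → (3/2, -6, 10); (0, -5, 2) → (0, -15/2, -4)
T2 translate by (-4, -6, -2): (3/2, -6, 10) → (-5/2, -12, 8); (0, -15/2, -4) → (-4, -27/2, -6)
T3 shear: z ← z − 2·y: (-5/2, -12, 8) → (-5/2, -12, 32); (-4, -27/2, -6) → (-4, -27/2, 21)
T4 reflect across y = 0: (-5/2, -12, 32) → (-5/2, 12, 32); (-4, -27/2, 21) → (-4, 27/2, 21)
T5 shear: z ← z − 2·y: (-5/2, 12, 32) → (-5/2, 12, 8); (-4, 27/2, 21) → (-4, 27/2, -6)
T6 shear: y ← y − 1·x: (-5/2, 12, 8) → (-5/2, 29/2, 8); (-4, 27/2, -6) → (-4, 35/2, -6)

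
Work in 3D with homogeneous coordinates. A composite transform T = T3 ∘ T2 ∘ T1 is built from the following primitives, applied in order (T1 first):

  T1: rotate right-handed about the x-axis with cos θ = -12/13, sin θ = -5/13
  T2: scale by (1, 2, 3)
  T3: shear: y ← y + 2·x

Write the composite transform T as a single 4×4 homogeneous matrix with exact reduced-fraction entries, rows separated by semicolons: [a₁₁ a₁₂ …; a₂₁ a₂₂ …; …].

T1 = [1 0 0 0; 0 -12/13 5/13 0; 0 -5/13 -12/13 0; 0 0 0 1]
T2·T1 = [1 0 0 0; 0 -24/13 10/13 0; 0 -15/13 -36/13 0; 0 0 0 1]
T3·…·T1 = [1 0 0 0; 2 -24/13 10/13 0; 0 -15/13 -36/13 0; 0 0 0 1]

T = [1 0 0 0; 2 -24/13 10/13 0; 0 -15/13 -36/13 0; 0 0 0 1]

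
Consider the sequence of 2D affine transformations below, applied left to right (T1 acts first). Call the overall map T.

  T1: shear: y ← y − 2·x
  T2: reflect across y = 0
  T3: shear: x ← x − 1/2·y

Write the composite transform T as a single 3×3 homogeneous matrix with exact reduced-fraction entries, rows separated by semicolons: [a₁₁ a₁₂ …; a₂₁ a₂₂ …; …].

T1 = [1 0 0; -2 1 0; 0 0 1]
T2·T1 = [1 0 0; 2 -1 0; 0 0 1]
T3·…·T1 = [0 1/2 0; 2 -1 0; 0 0 1]

T = [0 1/2 0; 2 -1 0; 0 0 1]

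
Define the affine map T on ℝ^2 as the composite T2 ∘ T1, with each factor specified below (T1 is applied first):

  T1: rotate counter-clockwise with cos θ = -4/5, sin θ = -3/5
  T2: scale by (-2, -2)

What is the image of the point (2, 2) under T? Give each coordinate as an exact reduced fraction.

T1 rotate counter-clockwise with cos θ = -4/5, sin θ = -3/5: (2, 2) → (-2/5, -14/5)
T2 scale by (-2, -2): (-2/5, -14/5) → (4/5, 28/5)

T(p) = (4/5, 28/5)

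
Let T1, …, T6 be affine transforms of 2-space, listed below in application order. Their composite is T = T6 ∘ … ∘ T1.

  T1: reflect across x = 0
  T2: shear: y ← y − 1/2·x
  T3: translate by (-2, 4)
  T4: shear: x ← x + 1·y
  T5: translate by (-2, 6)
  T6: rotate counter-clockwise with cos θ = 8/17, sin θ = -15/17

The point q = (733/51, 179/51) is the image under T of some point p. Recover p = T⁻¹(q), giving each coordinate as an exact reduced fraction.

T1 = [-1 0 0; 0 1 0; 0 0 1]
T2·T1 = [-1 0 0; 1/2 1 0; 0 0 1]
T3·…·T1 = [-1 0 -2; 1/2 1 4; 0 0 1]
T4·…·T1 = [-1/2 1 2; 1/2 1 4; 0 0 1]
T5·…·T1 = [-1/2 1 0; 1/2 1 10; 0 0 1]
T6·…·T1 = [7/34 23/17 150/17; 23/34 -7/17 80/17; 0 0 1]
det M = -1; M⁻¹ = [7/17 23/17 -10; 23/34 -7/34 -5; 0 0 1]
M⁻¹ · (733/51, 179/51)ᵀ = (2/3, 4)ᵀ

p = (2/3, 4)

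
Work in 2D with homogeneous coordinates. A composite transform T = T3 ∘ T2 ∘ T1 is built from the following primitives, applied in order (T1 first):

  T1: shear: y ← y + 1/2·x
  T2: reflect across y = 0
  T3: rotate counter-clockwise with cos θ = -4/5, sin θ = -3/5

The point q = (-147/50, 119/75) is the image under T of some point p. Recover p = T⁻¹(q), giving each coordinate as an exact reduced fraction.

T1 = [1 0 0; 1/2 1 0; 0 0 1]
T2·T1 = [1 0 0; -1/2 -1 0; 0 0 1]
T3·…·T1 = [-11/10 -3/5 0; -1/5 4/5 0; 0 0 1]
det M = -1; M⁻¹ = [-4/5 -3/5 0; -1/5 11/10 0; 0 0 1]
M⁻¹ · (-147/50, 119/75)ᵀ = (7/5, 7/3)ᵀ

p = (7/5, 7/3)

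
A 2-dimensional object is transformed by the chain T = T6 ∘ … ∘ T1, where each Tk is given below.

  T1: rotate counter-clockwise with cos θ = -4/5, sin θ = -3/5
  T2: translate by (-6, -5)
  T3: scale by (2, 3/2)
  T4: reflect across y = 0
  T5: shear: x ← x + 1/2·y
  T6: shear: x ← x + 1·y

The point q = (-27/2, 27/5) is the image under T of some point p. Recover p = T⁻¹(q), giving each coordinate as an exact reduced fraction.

p = (3, -4)

T1 = [-4/5 3/5 0; -3/5 -4/5 0; 0 0 1]
T2·T1 = [-4/5 3/5 -6; -3/5 -4/5 -5; 0 0 1]
T3·…·T1 = [-8/5 6/5 -12; -9/10 -6/5 -15/2; 0 0 1]
T4·…·T1 = [-8/5 6/5 -12; 9/10 6/5 15/2; 0 0 1]
T5·…·T1 = [-23/20 9/5 -33/4; 9/10 6/5 15/2; 0 0 1]
T6·…·T1 = [-1/4 3 -3/4; 9/10 6/5 15/2; 0 0 1]
det M = -3; M⁻¹ = [-2/5 1 -39/5; 3/10 1/12 -2/5; 0 0 1]
M⁻¹ · (-27/2, 27/5)ᵀ = (3, -4)ᵀ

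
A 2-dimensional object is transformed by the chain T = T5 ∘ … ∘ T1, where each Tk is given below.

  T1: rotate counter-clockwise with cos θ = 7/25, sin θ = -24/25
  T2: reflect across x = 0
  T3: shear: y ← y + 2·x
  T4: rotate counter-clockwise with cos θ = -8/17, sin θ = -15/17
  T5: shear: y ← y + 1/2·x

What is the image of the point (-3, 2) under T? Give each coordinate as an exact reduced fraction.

T1 rotate counter-clockwise with cos θ = 7/25, sin θ = -24/25: (-3, 2) → (27/25, 86/25)
T2 reflect across x = 0: (27/25, 86/25) → (-27/25, 86/25)
T3 shear: y ← y + 2·x: (-27/25, 86/25) → (-27/25, 32/25)
T4 rotate counter-clockwise with cos θ = -8/17, sin θ = -15/17: (-27/25, 32/25) → (696/425, 149/425)
T5 shear: y ← y + 1/2·x: (696/425, 149/425) → (696/425, 497/425)

T(p) = (696/425, 497/425)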